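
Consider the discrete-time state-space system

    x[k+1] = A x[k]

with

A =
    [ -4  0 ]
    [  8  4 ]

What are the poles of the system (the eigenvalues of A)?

-4, 4

det(zI - A) = z^2 - (tr A)z + det A, with tr A = (-4) + 4 = 0 and det A = (-4)·4 - 0·8 = -16 - 0 = -16.
So p(z) = det(zI - A) = z^2 - 16.
Factor z^2 - 16: two numbers with sum 0 and product -16 are 4 and -4, so z^2 - 16 = (z - 4)(z + 4).
Hence p(z) = (z - 4) (z + 4), with roots -4, 4.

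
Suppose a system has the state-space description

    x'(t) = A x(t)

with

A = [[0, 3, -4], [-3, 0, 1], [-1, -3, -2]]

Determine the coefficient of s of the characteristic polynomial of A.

8

Expand det(sI - A) for the 3×3 matrix.
p(s) = s^3 + 2s^2 + 8s + 57.
(Check: constant term = det(-A) = (-1)^3 det A = 57; coefficient of s^2 = -tr A = 2.)
The coefficient of s is 8.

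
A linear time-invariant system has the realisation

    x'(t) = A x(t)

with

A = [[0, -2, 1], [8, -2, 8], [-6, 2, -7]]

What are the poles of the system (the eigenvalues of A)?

det(sI - A) = s^3 - (tr A)s^2 + (M11 + M22 + M33)s - det A, where Mii is the 2×2 principal minor of A obtained by deleting row i and column i.
tr A = 0 + (-2) + (-7) = -9; M11 = (-2)·(-7) - 8·2 = 14 - 16 = -2; M22 = 0·(-7) - 1·(-6) = 0 - (-6) = 6; M33 = 0·(-2) - (-2)·8 = 0 - (-16) = 16; sum of minors = 20.
det A = 0·((-2)·(-7) - 8·2) - (-2)·(8·(-7) - 8·(-6)) + 1·(8·2 - (-2)·(-6)) = 0·(-2) - (-2)·(-8) + 1·4 = -12.
So p(s) = det(sI - A) = s^3 + 9s^2 + 20s + 12.
Rational-root test: any integer root divides 12. Testing small divisors, s = -1 works: p(-1) = -1 + 9 + (-20) + 12 = 0, so (s + 1) is a factor.
Dividing, p(s) = (s + 1)(s^2 + 8s + 12).
Factor s^2 + 8s + 12: two numbers with sum -8 and product 12 are -2 and -6, so s^2 + 8s + 12 = (s + 2)(s + 6).
Hence p(s) = (s + 1) (s + 2) (s + 6), with roots -6, -2, -1.
All eigenvalues have negative real part, so the system is asymptotically stable.

-6, -2, -1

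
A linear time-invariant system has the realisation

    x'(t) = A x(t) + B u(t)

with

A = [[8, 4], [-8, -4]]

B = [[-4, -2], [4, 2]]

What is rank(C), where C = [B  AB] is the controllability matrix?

1

AB = [[-16, -8], [16, 8]]
Controllability matrix C = [B  AB] = [[-4, -2, -16, -8], [4, 2, 16, 8]]
Every column of C is a scalar multiple of column 1 = [-4, 4] (multipliers 1, 1/2, 4, 2), so the columns span a one-dimensional space.
C ≠ 0, hence rank(C) = 1.
rank(C) = 1 < n = 2, so the pair (A, B) is not completely controllable.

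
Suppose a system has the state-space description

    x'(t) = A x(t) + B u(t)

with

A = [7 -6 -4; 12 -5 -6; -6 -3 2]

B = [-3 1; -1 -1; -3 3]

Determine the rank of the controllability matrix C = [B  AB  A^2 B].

2

AB = [[-3, 1], [-13, -1], [15, 3]]
A^2B = [[-3, 1], [-61, -1], [87, 3]]
Controllability matrix C = [B  AB  A^2B] = [[-3, 1, -3, 1, -3, 1], [-1, -1, -13, -1, -61, -1], [-3, 3, 15, 3, 87, 3]]
The rows r1, r2, r3 of C are linearly dependent: -3·r1 + 3·r2 + 2·r3 = 0 (check each entry), so rank(C) ≤ 2.
The 2×2 minor from rows 1, 2, columns 1, 2 is (-3)·(-1) - 1·(-1) = 3 - (-1) = 4 ≠ 0, so rank(C) = 2.
rank(C) = 2 < n = 3, so the pair (A, B) is not completely controllable.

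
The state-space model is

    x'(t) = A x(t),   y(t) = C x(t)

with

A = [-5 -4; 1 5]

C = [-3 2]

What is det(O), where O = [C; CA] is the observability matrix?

CA = [[17, 22]]
Observability matrix O = [C; CA] = [[-3, 2], [17, 22]]
det(O) = (-3)·22 - 2·17 = -66 - 34 = -100
Since det(O) ≠ 0, rank(O) = 2 and the system is completely observable.

-100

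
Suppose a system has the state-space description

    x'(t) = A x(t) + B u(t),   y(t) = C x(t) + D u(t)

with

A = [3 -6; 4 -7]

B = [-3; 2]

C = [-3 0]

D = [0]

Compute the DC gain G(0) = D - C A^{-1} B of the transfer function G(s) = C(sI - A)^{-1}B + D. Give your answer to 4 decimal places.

33.0000

G(0) = C(-A)^{-1}B + D = -C A^{-1} B + D.
det A = 3, so A^{-1} = (1/3)·adj(A) = [[-7/3, 2], [-4/3, 1]]
A^{-1} B = [11, 6]^T
C A^{-1} B = -33
G(0) = D - C A^{-1} B = 0 - (-33) = 33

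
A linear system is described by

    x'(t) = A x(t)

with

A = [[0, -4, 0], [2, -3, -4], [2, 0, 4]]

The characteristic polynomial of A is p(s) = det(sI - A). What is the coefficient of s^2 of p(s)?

-1

Expand det(sI - A) for the 3×3 matrix.
p(s) = s^3 - s^2 - 4s - 64.
(Check: constant term = det(-A) = (-1)^3 det A = -64; coefficient of s^2 = -tr A = -1.)
The coefficient of s^2 is -1.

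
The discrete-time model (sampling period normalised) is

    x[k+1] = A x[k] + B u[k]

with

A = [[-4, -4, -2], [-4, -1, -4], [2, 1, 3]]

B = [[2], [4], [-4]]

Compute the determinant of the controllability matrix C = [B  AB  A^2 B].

2592

AB = [[-16], [4], [-4]]
A^2B = [[56], [76], [-40]]
Controllability matrix C = [B  AB  A^2B] = [[2, -16, 56], [4, 4, 76], [-4, -4, -40]]
Expanding along the first row, det(C) = 2·(4·(-40) - 76·(-4)) - (-16)·(4·(-40) - 76·(-4)) + 56·(4·(-4) - 4·(-4)) = 2·144 - (-16)·144 + 56·0 = 2592
Since det(C) ≠ 0, rank(C) = 3 and the system is completely controllable.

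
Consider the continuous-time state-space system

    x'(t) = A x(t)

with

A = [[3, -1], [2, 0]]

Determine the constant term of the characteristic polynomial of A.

For a 2×2 matrix, det(sI - A) = s^2 - (tr A)s + det A.
tr A = 3, det A = 2.
So p(s) = s^2 - 3s + 2.
The constant term is 2.

2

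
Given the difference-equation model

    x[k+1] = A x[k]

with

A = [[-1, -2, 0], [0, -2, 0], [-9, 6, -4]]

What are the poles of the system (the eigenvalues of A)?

det(zI - A) = z^3 - (tr A)z^2 + (M11 + M22 + M33)z - det A, where Mii is the 2×2 principal minor of A obtained by deleting row i and column i.
tr A = (-1) + (-2) + (-4) = -7; M11 = (-2)·(-4) - 0·6 = 8 - 0 = 8; M22 = (-1)·(-4) - 0·(-9) = 4 - 0 = 4; M33 = (-1)·(-2) - (-2)·0 = 2 - 0 = 2; sum of minors = 14.
det A = (-1)·((-2)·(-4) - 0·6) - (-2)·(0·(-4) - 0·(-9)) + 0·(0·6 - (-2)·(-9)) = (-1)·8 - (-2)·0 + 0·(-18) = -8.
So p(z) = det(zI - A) = z^3 + 7z^2 + 14z + 8.
Rational-root test: any integer root divides 8. Testing small divisors, z = -1 works: p(-1) = -1 + 7 + (-14) + 8 = 0, so (z + 1) is a factor.
Dividing, p(z) = (z + 1)(z^2 + 6z + 8).
Factor z^2 + 6z + 8: two numbers with sum -6 and product 8 are -2 and -4, so z^2 + 6z + 8 = (z + 2)(z + 4).
Hence p(z) = (z + 1) (z + 2) (z + 4), with roots -4, -2, -1.

-4, -2, -1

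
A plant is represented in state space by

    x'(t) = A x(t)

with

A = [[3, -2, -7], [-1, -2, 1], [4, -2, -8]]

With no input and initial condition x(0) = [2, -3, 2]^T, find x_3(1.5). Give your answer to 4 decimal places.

det(sI - A) = s^3 - (tr A)s^2 + (M11 + M22 + M33)s - det A, where Mii is the 2×2 principal minor of A obtained by deleting row i and column i.
tr A = 3 + (-2) + (-8) = -7; M11 = (-2)·(-8) - 1·(-2) = 16 - (-2) = 18; M22 = 3·(-8) - (-7)·4 = -24 - (-28) = 4; M33 = 3·(-2) - (-2)·(-1) = -6 - 2 = -8; sum of minors = 14.
det A = 3·((-2)·(-8) - 1·(-2)) - (-2)·((-1)·(-8) - 1·4) + (-7)·((-1)·(-2) - (-2)·4) = 3·18 - (-2)·4 + (-7)·10 = -8.
So p(s) = det(sI - A) = s^3 + 7s^2 + 14s + 8.
Rational-root test: any integer root divides 8. Testing small divisors, s = -1 works: p(-1) = -1 + 7 + (-14) + 8 = 0, so (s + 1) is a factor.
Dividing, p(s) = (s + 1)(s^2 + 6s + 8).
Factor s^2 + 6s + 8: two numbers with sum -6 and product 8 are -2 and -4, so s^2 + 6s + 8 = (s + 2)(s + 4).
Hence p(s) = (s + 1) (s + 2) (s + 4), with roots -4, -2, -1.
The eigenvalues -4, -2, -1 are distinct and real, so A is diagonalisable and x(t) = e^{At} x(0) = V diag(e^{λ_i t}) V^{-1} x(0), where the columns of V are the eigenvectors.
λ = -4: A - (-4)I = [[7, -2, -7], [-1, 2, 1], [4, -2, -4]]. v must be orthogonal to every row; (row 1) × (row 2) = [12, 0, 12], so take v_1 = [1, 0, 1]^T.
λ = -2: A - (-2)I = [[5, -2, -7], [-1, 0, 1], [4, -2, -6]]. v must be orthogonal to every row; (row 1) × (row 2) = [-2, 2, -2], so take v_2 = [-1, 1, -1]^T.
λ = -1: A - (-1)I = [[4, -2, -7], [-1, -1, 1], [4, -2, -7]]. v must be orthogonal to every row; (row 1) × (row 2) = [-9, 3, -6], so take v_3 = [-3, 1, -2]^T.
V = [v_1 v_2 v_3] = [[1, -1, -3], [0, 1, 1], [1, -1, -2]] has det V = 1, so V^{-1} = adj(V)/det V = [[-1, 1, 2], [1, 1, -1], [-1, 0, 1]].
Modal coordinates z(0) = V^{-1} x(0): (-1)·2 + 1·(-3) + 2·2 = -1; 1·2 + 1·(-3) + (-1)·2 = -3; (-1)·2 + 0·(-3) + 1·2 = 0; so z(0) = [-1, -3, 0]^T.
x_3(t) = Σ_i (v_i)_3 · z_i(0) · e^{λ_i t} (row 3 of V times the modal terms).
x_3(1.5) = 1·(-1)·e^{-4·1.5} + (-1)·(-3)·e^{-2·1.5} + (-2)·0·e^{-1·1.5} = (-1)·0.002479 + 3·0.049787 + 0·0.223130 = 0.1469.

0.1469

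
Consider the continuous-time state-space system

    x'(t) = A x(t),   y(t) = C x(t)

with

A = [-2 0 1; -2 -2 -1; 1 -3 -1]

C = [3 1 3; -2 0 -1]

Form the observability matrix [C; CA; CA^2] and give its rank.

CA = [[-5, -11, -1], [3, 3, -1]]
CA^2 = [[31, 25, 7], [-13, -3, 1]]
Observability matrix O = [C; CA; CA^2] = [[3, 1, 3], [-2, 0, -1], [-5, -11, -1], [3, 3, -1], [31, 25, 7], [-13, -3, 1]]
Take the 3×3 submatrix of O formed by rows 1, 2, 3: [[3, 1, 3], [-2, 0, -1], [-5, -11, -1]]. Its determinant is 3·(0·(-1) - (-1)·(-11)) - 1·((-2)·(-1) - (-1)·(-5)) + 3·((-2)·(-11) - 0·(-5)) = 3·(-11) - 1·(-3) + 3·22 = 36 ≠ 0.
So rank(O) ≥ 3; since O has 3 columns, rank(O) = 3.
rank(O) = 3 = n, so the pair (A, C) is completely observable.

3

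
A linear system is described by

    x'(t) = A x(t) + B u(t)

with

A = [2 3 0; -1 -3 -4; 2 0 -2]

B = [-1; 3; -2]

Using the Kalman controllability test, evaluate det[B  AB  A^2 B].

AB = [[7], [0], [2]]
A^2B = [[14], [-15], [10]]
Controllability matrix C = [B  AB  A^2B] = [[-1, 7, 14], [3, 0, -15], [-2, 2, 10]]
Expanding along the first row, det(C) = (-1)·(0·10 - (-15)·2) - 7·(3·10 - (-15)·(-2)) + 14·(3·2 - 0·(-2)) = (-1)·30 - 7·0 + 14·6 = 54
Since det(C) ≠ 0, rank(C) = 3 and the system is completely controllable.

54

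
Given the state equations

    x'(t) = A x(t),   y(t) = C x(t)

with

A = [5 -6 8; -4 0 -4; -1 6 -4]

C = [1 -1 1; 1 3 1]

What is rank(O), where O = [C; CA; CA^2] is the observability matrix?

2

CA = [[8, 0, 8], [-8, 0, -8]]
CA^2 = [[32, 0, 32], [-32, 0, -32]]
Observability matrix O = [C; CA; CA^2] = [[1, -1, 1], [1, 3, 1], [8, 0, 8], [-8, 0, -8], [32, 0, 32], [-32, 0, -32]]
The columns c1, c2, c3 of O are linearly dependent: -c1 + c3 = 0 (check each entry), so rank(O) ≤ 2.
The 2×2 minor from rows 1, 2, columns 1, 2 is 1·3 - (-1)·1 = 3 - (-1) = 4 ≠ 0, so rank(O) = 2.
rank(O) = 2 < n = 3, so the pair (A, C) is not completely observable.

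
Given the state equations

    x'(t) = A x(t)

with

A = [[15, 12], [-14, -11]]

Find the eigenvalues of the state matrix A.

det(sI - A) = s^2 - (tr A)s + det A, with tr A = 15 + (-11) = 4 and det A = 15·(-11) - 12·(-14) = -165 - (-168) = 3.
So p(s) = det(sI - A) = s^2 - 4s + 3.
Factor s^2 - 4s + 3: two numbers with sum 4 and product 3 are 3 and 1, so s^2 - 4s + 3 = (s - 3)(s - 1).
Hence p(s) = (s - 3) (s - 1), with roots 1, 3.
At least one eigenvalue has non-negative real part, so the system is not asymptotically stable.

1, 3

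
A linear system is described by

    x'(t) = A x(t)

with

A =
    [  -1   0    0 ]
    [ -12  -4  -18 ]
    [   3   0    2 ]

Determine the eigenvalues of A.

-4, -1, 2

det(sI - A) = s^3 - (tr A)s^2 + (M11 + M22 + M33)s - det A, where Mii is the 2×2 principal minor of A obtained by deleting row i and column i.
tr A = (-1) + (-4) + 2 = -3; M11 = (-4)·2 - (-18)·0 = -8 - 0 = -8; M22 = (-1)·2 - 0·3 = -2 - 0 = -2; M33 = (-1)·(-4) - 0·(-12) = 4 - 0 = 4; sum of minors = -6.
det A = (-1)·((-4)·2 - (-18)·0) - 0·((-12)·2 - (-18)·3) + 0·((-12)·0 - (-4)·3) = (-1)·(-8) - 0·30 + 0·12 = 8.
So p(s) = det(sI - A) = s^3 + 3s^2 - 6s - 8.
Rational-root test: any integer root divides -8. Testing small divisors, s = -1 works: p(-1) = -1 + 3 + 6 + (-8) = 0, so (s + 1) is a factor.
Dividing, p(s) = (s + 1)(s^2 + 2s - 8).
Factor s^2 + 2s - 8: two numbers with sum -2 and product -8 are 2 and -4, so s^2 + 2s - 8 = (s - 2)(s + 4).
Hence p(s) = (s - 2) (s + 1) (s + 4), with roots -4, -1, 2.
At least one eigenvalue has non-negative real part, so the system is not asymptotically stable.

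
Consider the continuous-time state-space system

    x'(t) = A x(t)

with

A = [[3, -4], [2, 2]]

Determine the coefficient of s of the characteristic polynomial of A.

-5

For a 2×2 matrix, det(sI - A) = s^2 - (tr A)s + det A.
tr A = 5, det A = 14.
So p(s) = s^2 - 5s + 14.
The coefficient of s is -5.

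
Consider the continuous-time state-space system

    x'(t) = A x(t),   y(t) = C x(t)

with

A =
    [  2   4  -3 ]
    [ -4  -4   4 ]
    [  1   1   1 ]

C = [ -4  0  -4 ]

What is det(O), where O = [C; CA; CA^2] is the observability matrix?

CA = [[-12, -20, 8]]
CA^2 = [[64, 40, -36]]
Observability matrix O = [C; CA; CA^2] = [[-4, 0, -4], [-12, -20, 8], [64, 40, -36]]
Expanding along the first row, det(O) = (-4)·((-20)·(-36) - 8·40) - 0·((-12)·(-36) - 8·64) + (-4)·((-12)·40 - (-20)·64) = (-4)·400 - 0·(-80) + (-4)·800 = -4800
Since det(O) ≠ 0, rank(O) = 3 and the system is completely observable.

-4800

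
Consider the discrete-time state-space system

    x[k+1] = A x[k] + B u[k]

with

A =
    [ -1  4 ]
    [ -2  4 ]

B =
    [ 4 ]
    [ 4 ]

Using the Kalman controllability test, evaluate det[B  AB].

AB = [[12], [8]]
Controllability matrix C = [B  AB] = [[4, 12], [4, 8]]
det(C) = 4·8 - 12·4 = 32 - 48 = -16
Since det(C) ≠ 0, rank(C) = 2 and the system is completely controllable.

-16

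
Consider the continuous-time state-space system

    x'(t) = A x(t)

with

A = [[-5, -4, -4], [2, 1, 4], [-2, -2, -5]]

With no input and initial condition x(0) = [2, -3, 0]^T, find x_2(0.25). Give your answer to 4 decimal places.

det(sI - A) = s^3 - (tr A)s^2 + (M11 + M22 + M33)s - det A, where Mii is the 2×2 principal minor of A obtained by deleting row i and column i.
tr A = (-5) + 1 + (-5) = -9; M11 = 1·(-5) - 4·(-2) = -5 - (-8) = 3; M22 = (-5)·(-5) - (-4)·(-2) = 25 - 8 = 17; M33 = (-5)·1 - (-4)·2 = -5 - (-8) = 3; sum of minors = 23.
det A = (-5)·(1·(-5) - 4·(-2)) - (-4)·(2·(-5) - 4·(-2)) + (-4)·(2·(-2) - 1·(-2)) = (-5)·3 - (-4)·(-2) + (-4)·(-2) = -15.
So p(s) = det(sI - A) = s^3 + 9s^2 + 23s + 15.
Rational-root test: any integer root divides 15. Testing small divisors, s = -1 works: p(-1) = -1 + 9 + (-23) + 15 = 0, so (s + 1) is a factor.
Dividing, p(s) = (s + 1)(s^2 + 8s + 15).
Factor s^2 + 8s + 15: two numbers with sum -8 and product 15 are -3 and -5, so s^2 + 8s + 15 = (s + 3)(s + 5).
Hence p(s) = (s + 1) (s + 3) (s + 5), with roots -5, -3, -1.
The eigenvalues -5, -3, -1 are distinct and real, so A is diagonalisable and x(t) = e^{At} x(0) = V diag(e^{λ_i t}) V^{-1} x(0), where the columns of V are the eigenvectors.
λ = -5: A - (-5)I = [[0, -4, -4], [2, 6, 4], [-2, -2, 0]]. v must be orthogonal to every row; (row 1) × (row 2) = [8, -8, 8], so take v_1 = [1, -1, 1]^T.
λ = -3: A - (-3)I = [[-2, -4, -4], [2, 4, 4], [-2, -2, -2]]. v must be orthogonal to every row; (row 1) × (row 3) = [0, 4, -4], so take v_2 = [0, 1, -1]^T.
λ = -1: A - (-1)I = [[-4, -4, -4], [2, 2, 4], [-2, -2, -4]]. v must be orthogonal to every row; (row 1) × (row 2) = [-8, 8, 0], so take v_3 = [-1, 1, 0]^T.
V = [v_1 v_2 v_3] = [[1, 0, -1], [-1, 1, 1], [1, -1, 0]] has det V = 1, so V^{-1} = adj(V)/det V = [[1, 1, 1], [1, 1, 0], [0, 1, 1]].
Modal coordinates z(0) = V^{-1} x(0): 1·2 + 1·(-3) + 1·0 = -1; 1·2 + 1·(-3) + 0·0 = -1; 0·2 + 1·(-3) + 1·0 = -3; so z(0) = [-1, -1, -3]^T.
x_2(t) = Σ_i (v_i)_2 · z_i(0) · e^{λ_i t} (row 2 of V times the modal terms).
x_2(0.25) = (-1)·(-1)·e^{-5·0.25} + 1·(-1)·e^{-3·0.25} + 1·(-3)·e^{-1·0.25} = 1·0.286505 + (-1)·0.472367 + (-3)·0.778801 = -2.5223.

-2.5223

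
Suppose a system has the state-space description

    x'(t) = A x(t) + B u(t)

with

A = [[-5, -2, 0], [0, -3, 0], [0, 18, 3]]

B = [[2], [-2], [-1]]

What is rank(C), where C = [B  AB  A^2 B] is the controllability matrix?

2

AB = [[-6], [6], [-39]]
A^2B = [[18], [-18], [-9]]
Controllability matrix C = [B  AB  A^2B] = [[2, -6, 18], [-2, 6, -18], [-1, -39, -9]]
The rows r1, r2, r3 of C are linearly dependent: r1 + r2 = 0 (check each entry), so rank(C) ≤ 2.
The 2×2 minor from rows 1, 3, columns 1, 2 is 2·(-39) - (-6)·(-1) = -78 - 6 = -84 ≠ 0, so rank(C) = 2.
rank(C) = 2 < n = 3, so the pair (A, B) is not completely controllable.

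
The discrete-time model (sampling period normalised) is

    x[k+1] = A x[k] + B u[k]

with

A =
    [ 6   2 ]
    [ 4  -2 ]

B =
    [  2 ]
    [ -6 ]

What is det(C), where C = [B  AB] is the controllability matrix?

AB = [[0], [20]]
Controllability matrix C = [B  AB] = [[2, 0], [-6, 20]]
det(C) = 2·20 - 0·(-6) = 40 - 0 = 40
Since det(C) ≠ 0, rank(C) = 2 and the system is completely controllable.

40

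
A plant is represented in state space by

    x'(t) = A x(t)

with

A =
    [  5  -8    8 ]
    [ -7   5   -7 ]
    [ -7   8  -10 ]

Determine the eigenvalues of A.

det(sI - A) = s^3 - (tr A)s^2 + (M11 + M22 + M33)s - det A, where Mii is the 2×2 principal minor of A obtained by deleting row i and column i.
tr A = 5 + 5 + (-10) = 0; M11 = 5·(-10) - (-7)·8 = -50 - (-56) = 6; M22 = 5·(-10) - 8·(-7) = -50 - (-56) = 6; M33 = 5·5 - (-8)·(-7) = 25 - 56 = -31; sum of minors = -19.
det A = 5·(5·(-10) - (-7)·8) - (-8)·((-7)·(-10) - (-7)·(-7)) + 8·((-7)·8 - 5·(-7)) = 5·6 - (-8)·21 + 8·(-21) = 30.
So p(s) = det(sI - A) = s^3 - 19s - 30.
Rational-root test: any integer root divides -30. Testing small divisors, s = -2 works: p(-2) = -8 + 0 + 38 + (-30) = 0, so (s + 2) is a factor.
Dividing, p(s) = (s + 2)(s^2 - 2s - 15).
Factor s^2 - 2s - 15: two numbers with sum 2 and product -15 are 5 and -3, so s^2 - 2s - 15 = (s - 5)(s + 3).
Hence p(s) = (s - 5) (s + 2) (s + 3), with roots -3, -2, 5.
At least one eigenvalue has non-negative real part, so the system is not asymptotically stable.

-3, -2, 5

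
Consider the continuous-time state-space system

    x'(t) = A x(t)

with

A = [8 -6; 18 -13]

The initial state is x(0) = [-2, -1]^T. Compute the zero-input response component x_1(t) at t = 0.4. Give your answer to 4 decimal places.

-3.2143

det(sI - A) = s^2 - (tr A)s + det A, with tr A = 8 + (-13) = -5 and det A = 8·(-13) - (-6)·18 = -104 - (-108) = 4.
So p(s) = det(sI - A) = s^2 + 5s + 4.
Factor s^2 + 5s + 4: two numbers with sum -5 and product 4 are -1 and -4, so s^2 + 5s + 4 = (s + 1)(s + 4).
Hence p(s) = (s + 1) (s + 4), with roots -4, -1.
The eigenvalues -4, -1 are distinct and real, so A is diagonalisable and x(t) = e^{At} x(0) = V diag(e^{λ_i t}) V^{-1} x(0), where the columns of V are the eigenvectors.
λ = -4: A - (-4)I = [[12, -6], [18, -9]]. Row 1 gives 12·v1 + (-6)·v2 = 0, so take v_1 = [-1, -2]^T.
λ = -1: A - (-1)I = [[9, -6], [18, -12]]. Row 1 gives 9·v1 + (-6)·v2 = 0, so take v_2 = [2, 3]^T.
V = [v_1 v_2] = [[-1, 2], [-2, 3]] has det V = 1, so V^{-1} = adj(V)/det V = [[3, -2], [2, -1]].
Modal coordinates z(0) = V^{-1} x(0): 3·(-2) + (-2)·(-1) = -4; 2·(-2) + (-1)·(-1) = -3; so z(0) = [-4, -3]^T.
x_1(t) = Σ_i (v_i)_1 · z_i(0) · e^{λ_i t} (row 1 of V times the modal terms).
x_1(0.4) = (-1)·(-4)·e^{-4·0.4} + 2·(-3)·e^{-1·0.4} = 4·0.201897 + (-6)·0.670320 = -3.2143.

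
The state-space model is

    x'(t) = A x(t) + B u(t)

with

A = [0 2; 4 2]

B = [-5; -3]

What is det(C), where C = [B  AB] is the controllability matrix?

112

AB = [[-6], [-26]]
Controllability matrix C = [B  AB] = [[-5, -6], [-3, -26]]
det(C) = (-5)·(-26) - (-6)·(-3) = 130 - 18 = 112
Since det(C) ≠ 0, rank(C) = 2 and the system is completely controllable.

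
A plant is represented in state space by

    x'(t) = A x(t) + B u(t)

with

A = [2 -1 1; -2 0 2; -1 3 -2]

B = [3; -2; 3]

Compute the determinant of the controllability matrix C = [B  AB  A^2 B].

-3428

AB = [[11], [0], [-15]]
A^2B = [[7], [-52], [19]]
Controllability matrix C = [B  AB  A^2B] = [[3, 11, 7], [-2, 0, -52], [3, -15, 19]]
Expanding along the first row, det(C) = 3·(0·19 - (-52)·(-15)) - 11·((-2)·19 - (-52)·3) + 7·((-2)·(-15) - 0·3) = 3·(-780) - 11·118 + 7·30 = -3428
Since det(C) ≠ 0, rank(C) = 3 and the system is completely controllable.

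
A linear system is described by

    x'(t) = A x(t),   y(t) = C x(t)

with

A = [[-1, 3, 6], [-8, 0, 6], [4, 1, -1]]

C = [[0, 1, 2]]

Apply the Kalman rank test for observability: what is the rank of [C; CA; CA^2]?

1

CA = [[0, 2, 4]]
CA^2 = [[0, 4, 8]]
Observability matrix O = [C; CA; CA^2] = [[0, 1, 2], [0, 2, 4], [0, 4, 8]]
Every row of O is a scalar multiple of row 1 = [0, 1, 2] (multipliers 1, 2, 4), so the rows span a one-dimensional space.
O ≠ 0, hence rank(O) = 1.
rank(O) = 1 < n = 3, so the pair (A, C) is not completely observable.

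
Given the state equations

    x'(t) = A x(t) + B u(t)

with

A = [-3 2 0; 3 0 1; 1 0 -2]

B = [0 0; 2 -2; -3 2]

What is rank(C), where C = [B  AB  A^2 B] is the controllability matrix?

AB = [[4, -4], [-3, 2], [6, -4]]
A^2B = [[-18, 16], [18, -16], [-8, 4]]
Controllability matrix C = [B  AB  A^2B] = [[0, 0, 4, -4, -18, 16], [2, -2, -3, 2, 18, -16], [-3, 2, 6, -4, -8, 4]]
Take the 3×3 submatrix of C formed by columns 1, 2, 3: [[0, 0, 4], [2, -2, -3], [-3, 2, 6]]. Its determinant is 0·((-2)·6 - (-3)·2) - 0·(2·6 - (-3)·(-3)) + 4·(2·2 - (-2)·(-3)) = 0·(-6) - 0·3 + 4·(-2) = -8 ≠ 0.
So rank(C) ≥ 3; since C has 3 rows, rank(C) = 3.
rank(C) = 3 = n, so the pair (A, B) is completely controllable.

3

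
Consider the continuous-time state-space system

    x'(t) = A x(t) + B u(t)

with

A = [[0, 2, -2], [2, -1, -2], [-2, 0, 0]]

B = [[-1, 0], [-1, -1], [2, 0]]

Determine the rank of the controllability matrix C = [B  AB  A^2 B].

3

AB = [[-6, -2], [-5, 1], [2, 0]]
A^2B = [[-14, 2], [-11, -5], [12, 4]]
Controllability matrix C = [B  AB  A^2B] = [[-1, 0, -6, -2, -14, 2], [-1, -1, -5, 1, -11, -5], [2, 0, 2, 0, 12, 4]]
Take the 3×3 submatrix of C formed by columns 1, 2, 3: [[-1, 0, -6], [-1, -1, -5], [2, 0, 2]]. Its determinant is (-1)·((-1)·2 - (-5)·0) - 0·((-1)·2 - (-5)·2) + (-6)·((-1)·0 - (-1)·2) = (-1)·(-2) - 0·8 + (-6)·2 = -10 ≠ 0.
So rank(C) ≥ 3; since C has 3 rows, rank(C) = 3.
rank(C) = 3 = n, so the pair (A, B) is completely controllable.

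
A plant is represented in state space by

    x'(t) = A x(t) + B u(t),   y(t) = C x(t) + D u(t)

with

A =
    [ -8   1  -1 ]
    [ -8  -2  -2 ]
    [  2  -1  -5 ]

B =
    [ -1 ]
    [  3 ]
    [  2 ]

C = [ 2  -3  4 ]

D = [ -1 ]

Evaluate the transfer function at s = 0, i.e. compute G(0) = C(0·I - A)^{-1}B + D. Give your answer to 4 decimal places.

-4.2167

G(0) = C(-A)^{-1}B + D = -C A^{-1} B + D.
det A = -120, so A^{-1} = (1/-120)·adj(A) = [[-1/15, -1/20, 1/30], [11/30, -7/20, 1/15], [-1/10, 1/20, -1/5]]
A^{-1} B = [-1/60, -77/60, -3/20]^T
C A^{-1} B = 193/60
G(0) = D - C A^{-1} B = -1 - (193/60) = -253/60 ≈ -4.2167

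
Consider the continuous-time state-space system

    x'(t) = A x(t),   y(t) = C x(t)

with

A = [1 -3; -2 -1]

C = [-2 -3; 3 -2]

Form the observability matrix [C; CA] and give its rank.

CA = [[4, 9], [7, -7]]
Observability matrix O = [C; CA] = [[-2, -3], [3, -2], [4, 9], [7, -7]]
Take the 2×2 submatrix of O formed by rows 1, 2: [[-2, -3], [3, -2]]. Its determinant is (-2)·(-2) - (-3)·3 = 4 - (-9) = 13 ≠ 0.
So rank(O) ≥ 2; since O has 2 columns, rank(O) = 2.
rank(O) = 2 = n, so the pair (A, C) is completely observable.

2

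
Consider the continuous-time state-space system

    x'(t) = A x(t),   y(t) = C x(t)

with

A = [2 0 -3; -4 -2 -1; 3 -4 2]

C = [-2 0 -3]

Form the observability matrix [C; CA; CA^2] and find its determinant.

-4248

CA = [[-13, 12, 0]]
CA^2 = [[-74, -24, 27]]
Observability matrix O = [C; CA; CA^2] = [[-2, 0, -3], [-13, 12, 0], [-74, -24, 27]]
Expanding along the first row, det(O) = (-2)·(12·27 - 0·(-24)) - 0·((-13)·27 - 0·(-74)) + (-3)·((-13)·(-24) - 12·(-74)) = (-2)·324 - 0·(-351) + (-3)·1200 = -4248
Since det(O) ≠ 0, rank(O) = 3 and the system is completely observable.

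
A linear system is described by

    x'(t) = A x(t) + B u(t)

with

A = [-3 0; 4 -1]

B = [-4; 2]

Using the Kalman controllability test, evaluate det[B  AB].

48

AB = [[12], [-18]]
Controllability matrix C = [B  AB] = [[-4, 12], [2, -18]]
det(C) = (-4)·(-18) - 12·2 = 72 - 24 = 48
Since det(C) ≠ 0, rank(C) = 2 and the system is completely controllable.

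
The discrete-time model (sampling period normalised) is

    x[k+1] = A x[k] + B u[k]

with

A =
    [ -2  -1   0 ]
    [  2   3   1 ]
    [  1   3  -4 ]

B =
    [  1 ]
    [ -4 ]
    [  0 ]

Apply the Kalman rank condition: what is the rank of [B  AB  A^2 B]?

AB = [[2], [-10], [-11]]
A^2B = [[6], [-37], [16]]
Controllability matrix C = [B  AB  A^2B] = [[1, 2, 6], [-4, -10, -37], [0, -11, 16]]
det(C) = 1·((-10)·16 - (-37)·(-11)) - 2·((-4)·16 - (-37)·0) + 6·((-4)·(-11) - (-10)·0) = 1·(-567) - 2·(-64) + 6·44 = -175 ≠ 0, so rank(C) = 3.
rank(C) = 3 = n, so the pair (A, B) is completely controllable.

3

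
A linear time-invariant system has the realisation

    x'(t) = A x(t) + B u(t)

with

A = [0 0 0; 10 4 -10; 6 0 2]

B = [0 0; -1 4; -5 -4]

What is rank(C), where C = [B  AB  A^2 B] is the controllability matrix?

2

AB = [[0, 0], [46, 56], [-10, -8]]
A^2B = [[0, 0], [284, 304], [-20, -16]]
Controllability matrix C = [B  AB  A^2B] = [[0, 0, 0, 0, 0, 0], [-1, 4, 46, 56, 284, 304], [-5, -4, -10, -8, -20, -16]]
Row 1 of C is identically zero, so rank(C) ≤ 2.
The 2×2 minor from rows 2, 3, columns 1, 2 is (-1)·(-4) - 4·(-5) = 4 - (-20) = 24 ≠ 0, so rank(C) = 2.
rank(C) = 2 < n = 3, so the pair (A, B) is not completely controllable.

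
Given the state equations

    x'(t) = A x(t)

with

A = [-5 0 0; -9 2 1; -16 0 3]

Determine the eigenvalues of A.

det(sI - A) = s^3 - (tr A)s^2 + (M11 + M22 + M33)s - det A, where Mii is the 2×2 principal minor of A obtained by deleting row i and column i.
tr A = (-5) + 2 + 3 = 0; M11 = 2·3 - 1·0 = 6 - 0 = 6; M22 = (-5)·3 - 0·(-16) = -15 - 0 = -15; M33 = (-5)·2 - 0·(-9) = -10 - 0 = -10; sum of minors = -19.
det A = (-5)·(2·3 - 1·0) - 0·((-9)·3 - 1·(-16)) + 0·((-9)·0 - 2·(-16)) = (-5)·6 - 0·(-11) + 0·32 = -30.
So p(s) = det(sI - A) = s^3 - 19s + 30.
Rational-root test: any integer root divides 30. Testing small divisors, s = 2 works: p(2) = 8 + 0 + (-38) + 30 = 0, so (s - 2) is a factor.
Dividing, p(s) = (s - 2)(s^2 + 2s - 15).
Factor s^2 + 2s - 15: two numbers with sum -2 and product -15 are 3 and -5, so s^2 + 2s - 15 = (s - 3)(s + 5).
Hence p(s) = (s - 3) (s - 2) (s + 5), with roots -5, 2, 3.
At least one eigenvalue has non-negative real part, so the system is not asymptotically stable.

-5, 2, 3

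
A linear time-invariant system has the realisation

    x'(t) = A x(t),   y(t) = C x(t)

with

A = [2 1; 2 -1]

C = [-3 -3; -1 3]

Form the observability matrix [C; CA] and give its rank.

CA = [[-12, 0], [4, -4]]
Observability matrix O = [C; CA] = [[-3, -3], [-1, 3], [-12, 0], [4, -4]]
Take the 2×2 submatrix of O formed by rows 1, 2: [[-3, -3], [-1, 3]]. Its determinant is (-3)·3 - (-3)·(-1) = -9 - 3 = -12 ≠ 0.
So rank(O) ≥ 2; since O has 2 columns, rank(O) = 2.
rank(O) = 2 = n, so the pair (A, C) is completely observable.

2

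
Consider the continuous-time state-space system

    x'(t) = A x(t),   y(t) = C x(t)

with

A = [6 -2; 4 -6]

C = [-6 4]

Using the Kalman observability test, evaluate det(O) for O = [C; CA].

152

CA = [[-20, -12]]
Observability matrix O = [C; CA] = [[-6, 4], [-20, -12]]
det(O) = (-6)·(-12) - 4·(-20) = 72 - (-80) = 152
Since det(O) ≠ 0, rank(O) = 2 and the system is completely observable.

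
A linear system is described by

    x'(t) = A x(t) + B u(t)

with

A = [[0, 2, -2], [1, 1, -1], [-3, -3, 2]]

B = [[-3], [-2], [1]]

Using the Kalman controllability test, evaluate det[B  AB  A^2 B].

403

AB = [[-6], [-6], [17]]
A^2B = [[-46], [-29], [70]]
Controllability matrix C = [B  AB  A^2B] = [[-3, -6, -46], [-2, -6, -29], [1, 17, 70]]
Expanding along the first row, det(C) = (-3)·((-6)·70 - (-29)·17) - (-6)·((-2)·70 - (-29)·1) + (-46)·((-2)·17 - (-6)·1) = (-3)·73 - (-6)·(-111) + (-46)·(-28) = 403
Since det(C) ≠ 0, rank(C) = 3 and the system is completely controllable.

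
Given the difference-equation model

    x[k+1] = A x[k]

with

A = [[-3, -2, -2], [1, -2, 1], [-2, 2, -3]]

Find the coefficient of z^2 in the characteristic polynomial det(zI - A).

8

Expand det(zI - A) for the 3×3 matrix.
p(z) = z^3 + 8z^2 + 17z + 10.
(Check: constant term = det(-A) = (-1)^3 det A = 10; coefficient of z^2 = -tr A = 8.)
The coefficient of z^2 is 8.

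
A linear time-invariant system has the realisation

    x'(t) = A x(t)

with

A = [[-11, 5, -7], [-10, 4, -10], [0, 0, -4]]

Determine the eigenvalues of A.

-6, -4, -1

det(sI - A) = s^3 - (tr A)s^2 + (M11 + M22 + M33)s - det A, where Mii is the 2×2 principal minor of A obtained by deleting row i and column i.
tr A = (-11) + 4 + (-4) = -11; M11 = 4·(-4) - (-10)·0 = -16 - 0 = -16; M22 = (-11)·(-4) - (-7)·0 = 44 - 0 = 44; M33 = (-11)·4 - 5·(-10) = -44 - (-50) = 6; sum of minors = 34.
det A = (-11)·(4·(-4) - (-10)·0) - 5·((-10)·(-4) - (-10)·0) + (-7)·((-10)·0 - 4·0) = (-11)·(-16) - 5·40 + (-7)·0 = -24.
So p(s) = det(sI - A) = s^3 + 11s^2 + 34s + 24.
Rational-root test: any integer root divides 24. Testing small divisors, s = -1 works: p(-1) = -1 + 11 + (-34) + 24 = 0, so (s + 1) is a factor.
Dividing, p(s) = (s + 1)(s^2 + 10s + 24).
Factor s^2 + 10s + 24: two numbers with sum -10 and product 24 are -4 and -6, so s^2 + 10s + 24 = (s + 4)(s + 6).
Hence p(s) = (s + 1) (s + 4) (s + 6), with roots -6, -4, -1.
All eigenvalues have negative real part, so the system is asymptotically stable.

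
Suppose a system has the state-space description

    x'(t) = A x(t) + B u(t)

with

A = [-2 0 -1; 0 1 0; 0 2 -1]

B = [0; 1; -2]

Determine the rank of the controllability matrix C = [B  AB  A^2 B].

3

AB = [[2], [1], [4]]
A^2B = [[-8], [1], [-2]]
Controllability matrix C = [B  AB  A^2B] = [[0, 2, -8], [1, 1, 1], [-2, 4, -2]]
det(C) = 0·(1·(-2) - 1·4) - 2·(1·(-2) - 1·(-2)) + (-8)·(1·4 - 1·(-2)) = 0·(-6) - 2·0 + (-8)·6 = -48 ≠ 0, so rank(C) = 3.
rank(C) = 3 = n, so the pair (A, B) is completely controllable.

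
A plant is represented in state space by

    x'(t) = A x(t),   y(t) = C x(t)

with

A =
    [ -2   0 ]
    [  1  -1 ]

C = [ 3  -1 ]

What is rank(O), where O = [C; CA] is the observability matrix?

2

CA = [[-7, 1]]
Observability matrix O = [C; CA] = [[3, -1], [-7, 1]]
det(O) = 3·1 - (-1)·(-7) = 3 - 7 = -4 ≠ 0, so rank(O) = 2.
rank(O) = 2 = n, so the pair (A, C) is completely observable.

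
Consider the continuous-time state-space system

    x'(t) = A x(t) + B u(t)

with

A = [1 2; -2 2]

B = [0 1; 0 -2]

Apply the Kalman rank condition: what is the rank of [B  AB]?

AB = [[0, -3], [0, -6]]
Controllability matrix C = [B  AB] = [[0, 1, 0, -3], [0, -2, 0, -6]]
Take the 2×2 submatrix of C formed by columns 2, 4: [[1, -3], [-2, -6]]. Its determinant is 1·(-6) - (-3)·(-2) = -6 - 6 = -12 ≠ 0.
So rank(C) ≥ 2; since C has 2 rows, rank(C) = 2.
rank(C) = 2 = n, so the pair (A, B) is completely controllable.

2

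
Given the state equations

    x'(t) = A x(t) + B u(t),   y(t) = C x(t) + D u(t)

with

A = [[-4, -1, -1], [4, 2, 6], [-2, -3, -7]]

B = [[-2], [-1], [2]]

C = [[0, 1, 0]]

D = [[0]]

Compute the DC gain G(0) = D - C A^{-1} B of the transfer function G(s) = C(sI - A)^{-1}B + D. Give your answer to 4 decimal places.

G(0) = C(-A)^{-1}B + D = -C A^{-1} B + D.
det A = -24, so A^{-1} = (1/-24)·adj(A) = [[-1/6, 1/6, 1/6], [-2/3, -13/12, -5/6], [1/3, 5/12, 1/6]]
A^{-1} B = [1/2, 3/4, -3/4]^T
C A^{-1} B = 3/4
G(0) = D - C A^{-1} B = 0 - (3/4) = -3/4 ≈ -0.7500

-0.7500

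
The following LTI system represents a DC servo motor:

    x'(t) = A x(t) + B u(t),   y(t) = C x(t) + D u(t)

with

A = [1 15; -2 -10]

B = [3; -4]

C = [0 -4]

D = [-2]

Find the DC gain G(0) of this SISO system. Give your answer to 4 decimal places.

G(0) = C(-A)^{-1}B + D = -C A^{-1} B + D.
det A = 20, so A^{-1} = (1/20)·adj(A) = [[-1/2, -3/4], [1/10, 1/20]]
A^{-1} B = [3/2, 1/10]^T
C A^{-1} B = -2/5
G(0) = D - C A^{-1} B = -2 - (-2/5) = -8/5 ≈ -1.6000

-1.6000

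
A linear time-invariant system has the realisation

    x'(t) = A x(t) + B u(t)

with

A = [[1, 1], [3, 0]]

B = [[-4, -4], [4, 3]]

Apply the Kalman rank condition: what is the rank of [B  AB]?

2

AB = [[0, -1], [-12, -12]]
Controllability matrix C = [B  AB] = [[-4, -4, 0, -1], [4, 3, -12, -12]]
Take the 2×2 submatrix of C formed by columns 1, 2: [[-4, -4], [4, 3]]. Its determinant is (-4)·3 - (-4)·4 = -12 - (-16) = 4 ≠ 0.
So rank(C) ≥ 2; since C has 2 rows, rank(C) = 2.
rank(C) = 2 = n, so the pair (A, B) is completely controllable.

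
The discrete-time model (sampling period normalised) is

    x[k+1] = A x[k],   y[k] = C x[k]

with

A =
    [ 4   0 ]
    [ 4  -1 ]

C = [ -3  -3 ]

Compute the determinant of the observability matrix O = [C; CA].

-81

CA = [[-24, 3]]
Observability matrix O = [C; CA] = [[-3, -3], [-24, 3]]
det(O) = (-3)·3 - (-3)·(-24) = -9 - 72 = -81
Since det(O) ≠ 0, rank(O) = 2 and the system is completely observable.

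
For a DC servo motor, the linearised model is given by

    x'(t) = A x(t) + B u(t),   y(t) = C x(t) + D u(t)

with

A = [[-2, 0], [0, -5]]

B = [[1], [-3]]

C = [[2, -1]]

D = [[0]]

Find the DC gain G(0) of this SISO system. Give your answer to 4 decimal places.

1.6000

G(0) = C(-A)^{-1}B + D = -C A^{-1} B + D.
det A = 10, so A^{-1} = (1/10)·adj(A) = [[-1/2, 0], [0, -1/5]]
A^{-1} B = [-1/2, 3/5]^T
C A^{-1} B = -8/5
G(0) = D - C A^{-1} B = 0 - (-8/5) = 8/5 ≈ 1.6000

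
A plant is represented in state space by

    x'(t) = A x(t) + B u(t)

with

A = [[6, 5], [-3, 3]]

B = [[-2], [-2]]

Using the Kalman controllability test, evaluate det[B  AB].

AB = [[-22], [0]]
Controllability matrix C = [B  AB] = [[-2, -22], [-2, 0]]
det(C) = (-2)·0 - (-22)·(-2) = 0 - 44 = -44
Since det(C) ≠ 0, rank(C) = 2 and the system is completely controllable.

-44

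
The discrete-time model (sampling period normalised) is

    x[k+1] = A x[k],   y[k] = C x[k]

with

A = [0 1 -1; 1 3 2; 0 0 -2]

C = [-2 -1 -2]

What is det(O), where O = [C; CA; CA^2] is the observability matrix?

-243

CA = [[-1, -5, 4]]
CA^2 = [[-5, -16, -17]]
Observability matrix O = [C; CA; CA^2] = [[-2, -1, -2], [-1, -5, 4], [-5, -16, -17]]
Expanding along the first row, det(O) = (-2)·((-5)·(-17) - 4·(-16)) - (-1)·((-1)·(-17) - 4·(-5)) + (-2)·((-1)·(-16) - (-5)·(-5)) = (-2)·149 - (-1)·37 + (-2)·(-9) = -243
Since det(O) ≠ 0, rank(O) = 3 and the system is completely observable.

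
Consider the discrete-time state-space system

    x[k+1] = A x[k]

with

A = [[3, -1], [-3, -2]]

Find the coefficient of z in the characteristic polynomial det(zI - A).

For a 2×2 matrix, det(zI - A) = z^2 - (tr A)z + det A.
tr A = 1, det A = -9.
So p(z) = z^2 - z - 9.
The coefficient of z is -1.

-1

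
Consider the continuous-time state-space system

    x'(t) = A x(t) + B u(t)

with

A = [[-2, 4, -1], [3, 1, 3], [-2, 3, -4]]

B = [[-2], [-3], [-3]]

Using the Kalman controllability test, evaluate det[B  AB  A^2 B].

AB = [[-5], [-18], [7]]
A^2B = [[-69], [-12], [-72]]
Controllability matrix C = [B  AB  A^2B] = [[-2, -5, -69], [-3, -18, -12], [-3, 7, -72]]
Expanding along the first row, det(C) = (-2)·((-18)·(-72) - (-12)·7) - (-5)·((-3)·(-72) - (-12)·(-3)) + (-69)·((-3)·7 - (-18)·(-3)) = (-2)·1380 - (-5)·180 + (-69)·(-75) = 3315
Since det(C) ≠ 0, rank(C) = 3 and the system is completely controllable.

3315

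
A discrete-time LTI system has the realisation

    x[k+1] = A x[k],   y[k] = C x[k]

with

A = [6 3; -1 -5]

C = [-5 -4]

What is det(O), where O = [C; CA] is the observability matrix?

-129

CA = [[-26, 5]]
Observability matrix O = [C; CA] = [[-5, -4], [-26, 5]]
det(O) = (-5)·5 - (-4)·(-26) = -25 - 104 = -129
Since det(O) ≠ 0, rank(O) = 2 and the system is completely observable.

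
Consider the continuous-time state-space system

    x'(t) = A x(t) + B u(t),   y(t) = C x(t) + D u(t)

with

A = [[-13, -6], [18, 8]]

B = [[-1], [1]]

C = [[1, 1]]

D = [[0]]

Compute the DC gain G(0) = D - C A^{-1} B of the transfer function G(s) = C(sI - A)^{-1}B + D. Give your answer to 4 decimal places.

-0.7500

G(0) = C(-A)^{-1}B + D = -C A^{-1} B + D.
det A = 4, so A^{-1} = (1/4)·adj(A) = [[2, 3/2], [-9/2, -13/4]]
A^{-1} B = [-1/2, 5/4]^T
C A^{-1} B = 3/4
G(0) = D - C A^{-1} B = 0 - (3/4) = -3/4 ≈ -0.7500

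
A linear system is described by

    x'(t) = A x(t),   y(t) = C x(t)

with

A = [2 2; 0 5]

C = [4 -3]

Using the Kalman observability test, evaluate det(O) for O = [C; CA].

CA = [[8, -7]]
Observability matrix O = [C; CA] = [[4, -3], [8, -7]]
det(O) = 4·(-7) - (-3)·8 = -28 - (-24) = -4
Since det(O) ≠ 0, rank(O) = 2 and the system is completely observable.

-4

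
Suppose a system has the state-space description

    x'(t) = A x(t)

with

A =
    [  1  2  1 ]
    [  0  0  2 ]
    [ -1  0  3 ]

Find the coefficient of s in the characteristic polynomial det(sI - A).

Expand det(sI - A) for the 3×3 matrix.
p(s) = s^3 - 4s^2 + 4s + 4.
(Check: constant term = det(-A) = (-1)^3 det A = 4; coefficient of s^2 = -tr A = -4.)
The coefficient of s is 4.

4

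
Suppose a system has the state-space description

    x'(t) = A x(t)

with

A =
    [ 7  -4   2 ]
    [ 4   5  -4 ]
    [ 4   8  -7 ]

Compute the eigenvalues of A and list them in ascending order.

-3, 3, 5

det(sI - A) = s^3 - (tr A)s^2 + (M11 + M22 + M33)s - det A, where Mii is the 2×2 principal minor of A obtained by deleting row i and column i.
tr A = 7 + 5 + (-7) = 5; M11 = 5·(-7) - (-4)·8 = -35 - (-32) = -3; M22 = 7·(-7) - 2·4 = -49 - 8 = -57; M33 = 7·5 - (-4)·4 = 35 - (-16) = 51; sum of minors = -9.
det A = 7·(5·(-7) - (-4)·8) - (-4)·(4·(-7) - (-4)·4) + 2·(4·8 - 5·4) = 7·(-3) - (-4)·(-12) + 2·12 = -45.
So p(s) = det(sI - A) = s^3 - 5s^2 - 9s + 45.
Rational-root test: any integer root divides 45. Testing small divisors, s = -3 works: p(-3) = -27 + (-45) + 27 + 45 = 0, so (s + 3) is a factor.
Dividing, p(s) = (s + 3)(s^2 - 8s + 15).
Factor s^2 - 8s + 15: two numbers with sum 8 and product 15 are 5 and 3, so s^2 - 8s + 15 = (s - 5)(s - 3).
Hence p(s) = (s - 5) (s - 3) (s + 3), with roots -3, 3, 5.
At least one eigenvalue has non-negative real part, so the system is not asymptotically stable.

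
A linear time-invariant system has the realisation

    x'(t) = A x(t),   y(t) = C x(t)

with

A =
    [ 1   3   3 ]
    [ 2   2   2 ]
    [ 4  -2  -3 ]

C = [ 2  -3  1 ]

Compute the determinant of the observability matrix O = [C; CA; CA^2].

-184

CA = [[0, -2, -3]]
CA^2 = [[-16, 2, 5]]
Observability matrix O = [C; CA; CA^2] = [[2, -3, 1], [0, -2, -3], [-16, 2, 5]]
Expanding along the first row, det(O) = 2·((-2)·5 - (-3)·2) - (-3)·(0·5 - (-3)·(-16)) + 1·(0·2 - (-2)·(-16)) = 2·(-4) - (-3)·(-48) + 1·(-32) = -184
Since det(O) ≠ 0, rank(O) = 3 and the system is completely observable.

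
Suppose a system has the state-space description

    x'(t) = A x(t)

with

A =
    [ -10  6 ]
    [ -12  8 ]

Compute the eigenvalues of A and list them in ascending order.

-4, 2

det(sI - A) = s^2 - (tr A)s + det A, with tr A = (-10) + 8 = -2 and det A = (-10)·8 - 6·(-12) = -80 - (-72) = -8.
So p(s) = det(sI - A) = s^2 + 2s - 8.
Factor s^2 + 2s - 8: two numbers with sum -2 and product -8 are 2 and -4, so s^2 + 2s - 8 = (s - 2)(s + 4).
Hence p(s) = (s - 2) (s + 4), with roots -4, 2.
At least one eigenvalue has non-negative real part, so the system is not asymptotically stable.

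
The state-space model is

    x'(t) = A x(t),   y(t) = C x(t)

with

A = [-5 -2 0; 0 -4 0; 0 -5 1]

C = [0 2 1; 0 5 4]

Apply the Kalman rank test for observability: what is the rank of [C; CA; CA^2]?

CA = [[0, -13, 1], [0, -40, 4]]
CA^2 = [[0, 47, 1], [0, 140, 4]]
Observability matrix O = [C; CA; CA^2] = [[0, 2, 1], [0, 5, 4], [0, -13, 1], [0, -40, 4], [0, 47, 1], [0, 140, 4]]
Column 1 of O is identically zero, so rank(O) ≤ 2.
The 2×2 minor from rows 1, 2, columns 2, 3 is 2·4 - 1·5 = 8 - 5 = 3 ≠ 0, so rank(O) = 2.
rank(O) = 2 < n = 3, so the pair (A, C) is not completely observable.

2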